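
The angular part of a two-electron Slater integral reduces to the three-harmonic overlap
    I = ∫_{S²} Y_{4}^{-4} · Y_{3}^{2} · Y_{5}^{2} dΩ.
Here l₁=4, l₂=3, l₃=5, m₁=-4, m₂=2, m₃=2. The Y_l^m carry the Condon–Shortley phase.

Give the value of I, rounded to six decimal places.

-0.109480

m-sum 0 ✓  L=12 even ✓  1≤5≤7 ✓
Π(2lᵢ+1) = 9×7×11 = 693
triangle coeff Δ(4,3,5) = 1/180180
Σ_t [0,2]: t=0:+1/576 t=1:−1/144 t=2:+1/576 = -1/288
(3j)²=20/1001 [(4 3 5; 0 0 0)], sign=+1
Σ_t [2,2]: t=2:+1/8640 = 1/8640
(3j)²=14/1287 [(4 3 5; -4 2 2)], sign=-1
⇒ 4πI² = 280/1859
I = (-1)√(280/1859/(4π)) = -0.10947990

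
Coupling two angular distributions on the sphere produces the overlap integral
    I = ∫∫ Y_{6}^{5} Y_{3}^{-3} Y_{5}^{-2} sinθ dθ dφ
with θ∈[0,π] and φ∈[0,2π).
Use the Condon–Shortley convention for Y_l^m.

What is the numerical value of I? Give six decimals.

0.169016

Rules hold: Σm=0, L=14 even, 3≤5≤9.
N = 13·7·11 = 1001
Δ = 4!·8!·2!/15! = 1/675675
Racah Σ t=1..3: t=1:−1/8640 t=2:+1/2304 t=3:−1/8640 = 7/34560
⇒ 3j(6 3 5; 0 0 0)² = 7/429, sgn -1
Racah Σ t=0..0: t=0:+1/241920 = 1/241920
⇒ 3j(6 3 5; 5 -3 -2)² = 2/91, sgn -1
4πI² = N·(3j₀)²·(3jₘ)² = 14/39
I = +1·√(0.358974/4π) = 0.16901560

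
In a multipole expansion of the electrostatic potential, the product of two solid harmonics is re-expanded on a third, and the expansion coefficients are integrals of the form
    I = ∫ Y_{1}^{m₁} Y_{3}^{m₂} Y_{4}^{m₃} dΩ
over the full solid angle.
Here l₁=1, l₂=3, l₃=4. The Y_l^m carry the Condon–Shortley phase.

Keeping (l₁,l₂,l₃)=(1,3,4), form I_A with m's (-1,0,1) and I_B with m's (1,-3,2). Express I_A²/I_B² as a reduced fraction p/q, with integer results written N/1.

10/1

l's match ⇒ only the (l;m) 3-j factors differ between A and B.
A: triangle coeff Δ(1,3,4) = 1/252; Σ_t [0,0]: t=0:+1/72 = 1/72; (3j)²=5/126 [(1 3 4; -1 0 1)], sign=-1
B: triangle coeff Δ(1,3,4) = 1/252; Σ_t [0,0]: t=0:+1/1440 = 1/1440; (3j)²=1/252 [(1 3 4; 1 -3 2)], sign=+1
I_A²/I_B² = (5/126)/(1/252) = 10/1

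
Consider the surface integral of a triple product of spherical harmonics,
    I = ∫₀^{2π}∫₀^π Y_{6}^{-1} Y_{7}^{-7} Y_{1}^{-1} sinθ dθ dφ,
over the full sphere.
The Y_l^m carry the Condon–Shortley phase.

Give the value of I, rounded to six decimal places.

0.000000

-1 − 7 − 1 = -9 ≠ 0: azimuthal integral kills it; I = 0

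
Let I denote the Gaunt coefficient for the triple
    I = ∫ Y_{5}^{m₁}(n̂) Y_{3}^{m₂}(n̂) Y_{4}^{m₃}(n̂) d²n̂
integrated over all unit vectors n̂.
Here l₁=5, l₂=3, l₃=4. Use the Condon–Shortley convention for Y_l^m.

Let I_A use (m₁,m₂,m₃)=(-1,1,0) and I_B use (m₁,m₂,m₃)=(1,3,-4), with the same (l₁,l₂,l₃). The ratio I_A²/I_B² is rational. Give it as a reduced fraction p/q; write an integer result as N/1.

121/42

Same 5,3,4: normalisation and zero-m 3j drop out of the ratio.
A: Δ: 4! 6! 2! / 13! → 1/180180; sum: t=2:+1/384 t=3:−1/216 t=4:+1/2304 = -11/6912; 3j²(5 3 4; -1 1 0) = Δ·Π!·Σ² = 11/1638  (sign -1)
B: Δ: 4! 6! 2! / 13! → 1/180180; sum: t=4:+1/34560 = 1/34560; 3j²(5 3 4; 1 3 -4) = Δ·Π!·Σ² = 1/429  (sign +1)
I_A²/I_B² = (11/1638)/(1/429) = 121/42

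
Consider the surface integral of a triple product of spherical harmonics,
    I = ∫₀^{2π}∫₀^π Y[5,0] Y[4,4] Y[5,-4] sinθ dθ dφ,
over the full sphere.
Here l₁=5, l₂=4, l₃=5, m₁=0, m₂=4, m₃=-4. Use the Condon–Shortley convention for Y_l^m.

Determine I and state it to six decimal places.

m-sum 0 ✓  L=14 even ✓  1≤5≤9 ✓
Π(2lᵢ+1) = 11×9×11 = 1089
triangle coeff Δ(5,4,5) = 1/3153150
Σ_t [0,4]: t=0:+1/69120 t=1:−1/1728 t=2:+1/576 t=3:−1/1728 t=4:+1/69120 = 7/11520
(3j)²=2/143 [(5 4 5; 0 0 0)], sign=-1
Σ_t [4,4]: t=4:+1/69120 = 1/69120
(3j)²=2/143 [(5 4 5; 0 4 -4)], sign=-1
⇒ 4πI² = 36/169
I = (+1)√(36/169/(4π)) = 0.13019760

0.130198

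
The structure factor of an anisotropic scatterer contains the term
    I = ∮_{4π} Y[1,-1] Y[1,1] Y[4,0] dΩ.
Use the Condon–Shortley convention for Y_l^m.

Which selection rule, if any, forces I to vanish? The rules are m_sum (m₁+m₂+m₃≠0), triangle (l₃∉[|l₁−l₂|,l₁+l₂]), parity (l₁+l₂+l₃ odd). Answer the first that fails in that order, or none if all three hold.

triangle

azimuthal sum: -1 + 1 + 0 = 0  ✓
0 ≤ 4 ≤ 2 (triangle on l)  ✗
L = 1 + 1 + 4 = 6 (even)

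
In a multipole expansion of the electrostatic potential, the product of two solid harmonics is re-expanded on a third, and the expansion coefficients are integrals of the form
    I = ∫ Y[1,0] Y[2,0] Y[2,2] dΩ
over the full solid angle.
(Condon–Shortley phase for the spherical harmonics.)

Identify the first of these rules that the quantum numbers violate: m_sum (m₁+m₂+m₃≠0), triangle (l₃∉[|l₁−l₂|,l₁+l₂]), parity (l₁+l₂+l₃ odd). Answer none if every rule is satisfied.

azimuthal sum: 0 + 0 + 2 = 2  ✗
1 ≤ 2 ≤ 3 (triangle on l)
L = 1 + 2 + 2 = 5 (odd)

m_sum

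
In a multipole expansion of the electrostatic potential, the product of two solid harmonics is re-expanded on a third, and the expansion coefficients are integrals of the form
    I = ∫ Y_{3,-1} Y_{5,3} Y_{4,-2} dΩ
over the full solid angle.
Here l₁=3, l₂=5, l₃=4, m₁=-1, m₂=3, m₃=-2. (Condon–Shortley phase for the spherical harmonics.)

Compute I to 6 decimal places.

Checks pass: Σm=0; 12 even; l₃=4∈[2,8].
(2·3+1)(2·5+1)(2·4+1) = 693
Δ: 4! 2! 6! / 13! → 1/180180
sum: t=1:−1/576 t=2:+1/144 t=3:−1/576 = 1/288
3j²(3 5 4; 0 0 0) = Δ·Π!·Σ² = 20/1001  (sign +1)
sum: t=2:+1/5760 t=3:−1/720 t=4:+1/2304 = -1/1280
3j²(3 5 4; -1 3 -2) = Δ·Π!·Σ² = 27/1430  (sign -1)
combine: 4πI² = 693·20/1001·27/1430 = 486/1859
take √, sign -1: I = -0.14423595

-0.144236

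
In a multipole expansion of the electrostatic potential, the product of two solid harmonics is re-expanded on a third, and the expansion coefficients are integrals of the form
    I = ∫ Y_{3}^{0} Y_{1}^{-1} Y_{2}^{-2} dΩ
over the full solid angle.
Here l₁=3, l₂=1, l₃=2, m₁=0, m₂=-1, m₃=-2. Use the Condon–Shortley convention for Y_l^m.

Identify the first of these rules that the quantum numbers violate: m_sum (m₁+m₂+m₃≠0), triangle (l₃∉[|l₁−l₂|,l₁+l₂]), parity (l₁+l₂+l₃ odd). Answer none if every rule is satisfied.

m_sum

Σmᵢ = -3  ✗
l₃∈[|l₁−l₂|,l₁+l₂]=[2,4], have l₃=2
Σlᵢ = 6 ⇒ even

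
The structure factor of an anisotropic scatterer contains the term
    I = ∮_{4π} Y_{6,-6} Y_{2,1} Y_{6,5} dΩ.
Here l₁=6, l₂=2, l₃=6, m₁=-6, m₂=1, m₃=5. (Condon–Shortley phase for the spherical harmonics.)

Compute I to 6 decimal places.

0.178412

Checks pass: Σm=0; 14 even; l₃=6∈[4,8].
(2·6+1)(2·2+1)(2·6+1) = 845
Δ: 2! 10! 2! / 15! → 1/90090
sum: t=0:+1/69120 t=1:−1/14400 t=2:+1/69120 = -7/172800
3j²(6 2 6; 0 0 0) = Δ·Π!·Σ² = 14/715  (sign -1)
sum: t=2:+1/7257600 = 1/7257600
3j²(6 2 6; -6 1 5) = Δ·Π!·Σ² = 11/455  (sign -1)
combine: 4πI² = 845·14/715·11/455 = 2/5
take √, sign +1: I = 0.17841241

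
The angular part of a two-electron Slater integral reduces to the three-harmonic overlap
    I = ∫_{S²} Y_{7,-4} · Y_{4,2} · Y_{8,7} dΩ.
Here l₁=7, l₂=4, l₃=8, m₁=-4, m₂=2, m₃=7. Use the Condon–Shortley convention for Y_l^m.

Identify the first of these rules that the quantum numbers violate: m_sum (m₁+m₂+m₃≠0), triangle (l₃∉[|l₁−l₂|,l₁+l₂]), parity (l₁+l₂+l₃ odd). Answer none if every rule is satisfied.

m_sum

Σmᵢ = 5  ✗
l₃∈[|l₁−l₂|,l₁+l₂]=[3,11], have l₃=8
Σlᵢ = 19 ⇒ odd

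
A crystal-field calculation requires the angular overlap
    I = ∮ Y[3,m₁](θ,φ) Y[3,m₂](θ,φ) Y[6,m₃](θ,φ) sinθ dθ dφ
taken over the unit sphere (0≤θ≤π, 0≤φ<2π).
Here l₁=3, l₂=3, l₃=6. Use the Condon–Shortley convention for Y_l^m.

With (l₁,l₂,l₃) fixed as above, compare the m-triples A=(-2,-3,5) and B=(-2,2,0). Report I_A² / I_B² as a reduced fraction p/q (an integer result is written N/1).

l's match ⇒ only the (l;m) 3-j factors differ between A and B.
A: triangle coeff Δ(3,3,6) = 1/12012; Σ_t [0,0]: t=0:+1/86400 = 1/86400; (3j)²=1/26 [(3 3 6; -2 -3 5)], sign=-1
B: triangle coeff Δ(3,3,6) = 1/12012; Σ_t [0,0]: t=0:+1/14400 = 1/14400; (3j)²=3/1001 [(3 3 6; -2 2 0)], sign=+1
I_A²/I_B² = (1/26)/(3/1001) = 77/6

77/6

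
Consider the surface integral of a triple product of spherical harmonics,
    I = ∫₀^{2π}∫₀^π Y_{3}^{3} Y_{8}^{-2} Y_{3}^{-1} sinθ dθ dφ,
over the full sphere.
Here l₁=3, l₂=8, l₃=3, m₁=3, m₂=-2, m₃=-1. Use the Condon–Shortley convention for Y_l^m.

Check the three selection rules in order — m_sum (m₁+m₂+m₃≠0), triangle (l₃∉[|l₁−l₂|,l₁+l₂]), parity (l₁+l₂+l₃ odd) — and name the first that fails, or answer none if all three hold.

m₁+m₂+m₃ = 3 − 2 − 1 = 0  ✓
triangle: |3−8|=5 ≤ l₃=3 ≤ 3+8=11  ✗
parity: l₁+l₂+l₃ = 14 is even

triangle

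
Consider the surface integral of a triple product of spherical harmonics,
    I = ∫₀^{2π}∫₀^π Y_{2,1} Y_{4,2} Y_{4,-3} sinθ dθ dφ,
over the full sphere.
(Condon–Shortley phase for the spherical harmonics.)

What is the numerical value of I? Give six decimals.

-0.187702

m-sum 0 ✓  L=10 even ✓  2≤4≤6 ✓
Π(2lᵢ+1) = 5×9×9 = 405
triangle coeff Δ(2,4,4) = 1/13860
Σ_t [0,2]: t=0:+1/192 t=1:−1/36 t=2:+1/192 = -5/288
(3j)²=20/693 [(2 4 4; 0 0 0)], sign=-1
Σ_t [0,1]: t=0:+1/1440 t=1:−1/240 = -1/288
(3j)²=5/132 [(2 4 4; 1 2 -3)], sign=+1
⇒ 4πI² = 375/847
I = (-1)√(375/847/(4π)) = -0.18770204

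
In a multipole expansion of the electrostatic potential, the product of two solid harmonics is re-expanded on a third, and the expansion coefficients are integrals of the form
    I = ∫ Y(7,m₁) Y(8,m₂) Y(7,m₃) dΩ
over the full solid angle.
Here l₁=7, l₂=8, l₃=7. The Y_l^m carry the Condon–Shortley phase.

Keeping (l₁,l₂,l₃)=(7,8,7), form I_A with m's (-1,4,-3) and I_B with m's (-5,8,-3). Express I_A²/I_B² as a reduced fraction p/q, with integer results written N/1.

l's match ⇒ only the (l;m) 3-j factors differ between A and B.
A: triangle coeff Δ(7,8,7) = 1/22086194130; Σ_t [4,8]: t=4:+1/1114767360 t=5:−1/130636800 t=6:+1/99532800 t=7:−1/435456000 t=8:+1/16721510400 = 11/10450944000; (3j)²=704/482885 [(7 8 7; -1 4 -3)], sign=+1
B: triangle coeff Δ(7,8,7) = 1/22086194130; Σ_t [8,8]: t=8:+1/78033715200 = 1/78033715200; (3j)²=675/52003 [(7 8 7; -5 8 -3)], sign=+1
I_A²/I_B² = (704/482885)/(675/52003) = 4928/43875

4928/43875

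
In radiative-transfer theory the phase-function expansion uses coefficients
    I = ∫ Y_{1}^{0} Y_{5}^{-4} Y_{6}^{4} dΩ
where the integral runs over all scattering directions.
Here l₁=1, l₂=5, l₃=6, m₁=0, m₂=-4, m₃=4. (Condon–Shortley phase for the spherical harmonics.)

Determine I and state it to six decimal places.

Checks pass: Σm=0; 12 even; l₃=6∈[4,6].
(2·1+1)(2·5+1)(2·6+1) = 429
Δ: 0! 2! 10! / 13! → 1/858
sum: t=0:+1/14400 = 1/14400
3j²(1 5 6; 0 0 0) = Δ·Π!·Σ² = 6/143  (sign +1)
sum: t=0:+1/362880 = 1/362880
3j²(1 5 6; 0 -4 4) = Δ·Π!·Σ² = 10/429  (sign +1)
combine: 4πI² = 429·6/143·10/429 = 60/143
take √, sign +1: I = 0.18272698

0.182727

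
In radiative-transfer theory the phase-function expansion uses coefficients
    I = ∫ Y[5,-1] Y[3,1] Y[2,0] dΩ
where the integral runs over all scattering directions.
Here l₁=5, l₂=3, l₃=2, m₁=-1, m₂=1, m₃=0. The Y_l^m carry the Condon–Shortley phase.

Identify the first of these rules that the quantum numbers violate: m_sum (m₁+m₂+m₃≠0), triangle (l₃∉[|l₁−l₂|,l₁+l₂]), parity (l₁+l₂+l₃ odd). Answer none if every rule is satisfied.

none

azimuthal sum: -1 + 1 + 0 = 0  ✓
2 ≤ 2 ≤ 8 (triangle on l)  ✓
L = 5 + 3 + 2 = 10 (even)  ✓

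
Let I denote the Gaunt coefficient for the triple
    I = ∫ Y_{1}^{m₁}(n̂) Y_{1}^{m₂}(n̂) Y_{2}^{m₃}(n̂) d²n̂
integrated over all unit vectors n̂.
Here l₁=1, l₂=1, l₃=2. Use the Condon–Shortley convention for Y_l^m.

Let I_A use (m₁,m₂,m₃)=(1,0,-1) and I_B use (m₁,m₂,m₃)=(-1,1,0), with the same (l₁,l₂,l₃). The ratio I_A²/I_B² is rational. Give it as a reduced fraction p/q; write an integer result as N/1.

3/1

Same 1,1,2: normalisation and zero-m 3j drop out of the ratio.
A: Δ: 0! 2! 2! / 5! → 1/30; sum: t=0:+1/2 = 1/2; 3j²(1 1 2; 1 0 -1) = Δ·Π!·Σ² = 1/10  (sign -1)
B: Δ: 0! 2! 2! / 5! → 1/30; sum: t=0:+1/4 = 1/4; 3j²(1 1 2; -1 1 0) = Δ·Π!·Σ² = 1/30  (sign +1)
I_A²/I_B² = (1/10)/(1/30) = 3/1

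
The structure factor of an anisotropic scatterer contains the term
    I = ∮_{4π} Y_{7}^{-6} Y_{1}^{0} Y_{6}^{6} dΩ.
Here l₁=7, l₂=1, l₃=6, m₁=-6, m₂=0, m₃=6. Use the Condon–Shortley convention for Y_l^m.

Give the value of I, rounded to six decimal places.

0.126157

Rules hold: Σm=0, L=14 even, 6≤6≤8.
N = 15·3·13 = 585
Δ = 2!·12!·0!/15! = 1/1365
Racah Σ t=1..1: t=1:−1/518400 = -1/518400
⇒ 3j(7 1 6; 0 0 0)² = 7/195, sgn -1
Racah Σ t=1..1: t=1:−1/479001600 = -1/479001600
⇒ 3j(7 1 6; -6 0 6)² = 1/105, sgn -1
4πI² = N·(3j₀)²·(3jₘ)² = 1/5
I = +1·√(0.2/4π) = 0.12615663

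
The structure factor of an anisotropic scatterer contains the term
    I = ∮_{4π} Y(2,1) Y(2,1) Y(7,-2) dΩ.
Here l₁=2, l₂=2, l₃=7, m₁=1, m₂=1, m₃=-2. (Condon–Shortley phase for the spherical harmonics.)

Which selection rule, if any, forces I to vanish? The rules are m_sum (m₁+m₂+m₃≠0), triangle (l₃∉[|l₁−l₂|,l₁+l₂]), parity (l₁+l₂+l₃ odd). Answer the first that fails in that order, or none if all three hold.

triangle

m₁+m₂+m₃ = 1 + 1 − 2 = 0  ✓
triangle: |2−2|=0 ≤ l₃=7 ≤ 2+2=4  ✗
parity: l₁+l₂+l₃ = 11 is odd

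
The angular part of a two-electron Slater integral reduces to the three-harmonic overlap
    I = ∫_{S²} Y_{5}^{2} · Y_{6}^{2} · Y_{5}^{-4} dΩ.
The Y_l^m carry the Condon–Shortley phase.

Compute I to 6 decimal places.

m-sum 0 ✓  L=16 even ✓  1≤5≤11 ✓
Π(2lᵢ+1) = 11×13×11 = 1573
triangle coeff Δ(5,6,5) = 1/28588560
Σ_t [1,5]: t=1:−1/345600 t=2:+1/13824 t=3:−1/5184 t=4:+1/13824 t=5:−1/345600 = -7/129600
(3j)²=80/7293 [(5 6 5; 0 0 0)], sign=+1
Σ_t [2,3]: t=2:+1/207360 t=3:−1/103680 = -1/207360
(3j)²=21/2431 [(5 6 5; 2 2 -4)], sign=+1
⇒ 4πI² = 560/3757
I = (+1)√(560/3757/(4π)) = 0.10891018

0.108910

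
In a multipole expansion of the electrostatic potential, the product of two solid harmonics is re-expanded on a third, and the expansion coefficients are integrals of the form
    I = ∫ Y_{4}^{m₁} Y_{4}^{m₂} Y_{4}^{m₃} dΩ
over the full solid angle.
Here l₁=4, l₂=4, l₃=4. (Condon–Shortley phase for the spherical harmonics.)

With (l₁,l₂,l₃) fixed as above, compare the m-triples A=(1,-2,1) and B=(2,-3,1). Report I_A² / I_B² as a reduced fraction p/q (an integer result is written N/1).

36/7

Shared (l₁,l₂,l₃)=(4,4,4): N and (l;000)² cancel in I_A²/I_B².
A: Δ = 4!·4!·4!/13! = 1/450450; Racah Σ t=0..2: t=0:+1/576 t=1:−1/144 t=2:+1/576 = -1/288; ⇒ 3j(4 4 4; 1 -2 1)² = 20/1001, sgn +1
B: Δ = 4!·4!·4!/13! = 1/450450; Racah Σ t=0..1: t=0:+1/576 t=1:−1/864 = 1/1728; ⇒ 3j(4 4 4; 2 -3 1)² = 5/1287, sgn -1
I_A²/I_B² = (20/1001)/(5/1287) = 36/7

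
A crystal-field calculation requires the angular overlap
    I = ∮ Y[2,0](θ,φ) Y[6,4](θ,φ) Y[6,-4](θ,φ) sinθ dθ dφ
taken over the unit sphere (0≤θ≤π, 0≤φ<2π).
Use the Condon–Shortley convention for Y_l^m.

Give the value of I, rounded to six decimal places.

-0.022938

m-sum 0 ✓  L=14 even ✓  4≤6≤8 ✓
Π(2lᵢ+1) = 5×13×13 = 845
triangle coeff Δ(2,6,6) = 1/90090
Σ_t [0,2]: t=0:+1/69120 t=1:−1/14400 t=2:+1/69120 = -7/172800
(3j)²=14/715 [(2 6 6; 0 0 0)], sign=-1
Σ_t [0,2]: t=0:+1/14515200 t=1:−1/362880 t=2:+1/322560 = 1/2419200
(3j)²=2/5005 [(2 6 6; 0 4 -4)], sign=+1
⇒ 4πI² = 4/605
I = (-1)√(4/605/(4π)) = -0.02293757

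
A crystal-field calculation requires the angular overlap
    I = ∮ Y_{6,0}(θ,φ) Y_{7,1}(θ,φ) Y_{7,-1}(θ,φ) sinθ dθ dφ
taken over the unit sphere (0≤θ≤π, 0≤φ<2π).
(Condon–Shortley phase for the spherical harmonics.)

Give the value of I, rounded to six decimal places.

Rules hold: Σm=0, L=20 even, 1≤7≤13.
N = 13·15·15 = 2925
Δ = 6!·6!·8!/21! = 1/2444321880
Racah Σ t=0..6: t=0:+1/2612736000 t=1:−1/20736000 t=2:+1/1658880 t=3:−1/746496 t=4:+1/1658880 t=5:−1/20736000 t=6:+1/2612736000 = -1/4354560
⇒ 3j(6 7 7; 0 0 0)² = 1000/138567, sgn +1
Racah Σ t=0..6: t=0:+1/20901888000 t=1:−1/72576000 t=2:+1/3317760 t=3:−1/933120 t=4:+1/1327104 t=5:−1/10368000 t=6:+1/746496000 = -1/7962624
⇒ 3j(6 7 7; 0 1 -1)² = 3125/1108536, sgn -1
4πI² = N·(3j₀)²·(3jₘ)² = 9765625/164109517
I = -1·√(0.0595068/4π) = -0.06881422

-0.068814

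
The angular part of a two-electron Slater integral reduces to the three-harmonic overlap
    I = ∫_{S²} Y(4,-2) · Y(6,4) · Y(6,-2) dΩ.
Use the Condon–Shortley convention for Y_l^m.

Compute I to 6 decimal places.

0.060095

Checks pass: Σm=0; 16 even; l₃=6∈[2,10].
(2·4+1)(2·6+1)(2·6+1) = 1521
Δ: 4! 4! 8! / 17! → 1/15315300
sum: t=0:+1/829440 t=1:−1/25920 t=2:+1/9216 t=3:−1/25920 t=4:+1/829440 = 7/207360
3j²(4 6 6; 0 0 0) = Δ·Π!·Σ² = 28/2431  (sign +1)
sum: t=2:+1/3870720 t=3:−1/181440 t=4:+1/138240 = 23/11612160
3j²(4 6 6; -2 4 -2) = Δ·Π!·Σ² = 529/204204  (sign +1)
combine: 4πI² = 1521·28/2431·529/204204 = 1587/34969
take √, sign +1: I = 0.06009550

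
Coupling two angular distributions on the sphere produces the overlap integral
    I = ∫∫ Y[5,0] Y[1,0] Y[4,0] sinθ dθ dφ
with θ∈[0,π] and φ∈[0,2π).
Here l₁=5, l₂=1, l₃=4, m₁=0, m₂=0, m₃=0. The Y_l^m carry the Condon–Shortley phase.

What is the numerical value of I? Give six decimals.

Rules hold: Σm=0, L=10 even, 4≤4≤6.
N = 11·3·9 = 297
Δ = 2!·8!·0!/11! = 1/495
Racah Σ t=1..1: t=1:−1/576 = -1/576
⇒ 3j(5 1 4; 0 0 0)² = 5/99, sgn -1
(m-triple is (0,0,0) — same symbol as above.)
4πI² = N·(3j₀)²·(3jₘ)² = 25/33
I = +1·√(0.757576/4π) = 0.24553200

0.245532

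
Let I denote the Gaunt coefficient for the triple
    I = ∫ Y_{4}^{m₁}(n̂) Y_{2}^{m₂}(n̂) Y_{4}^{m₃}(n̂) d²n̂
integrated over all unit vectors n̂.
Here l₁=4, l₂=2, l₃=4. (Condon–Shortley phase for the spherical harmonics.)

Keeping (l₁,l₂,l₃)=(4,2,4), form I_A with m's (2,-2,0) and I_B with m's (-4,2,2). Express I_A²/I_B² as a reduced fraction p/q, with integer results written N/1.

45/14

l's match ⇒ only the (l;m) 3-j factors differ between A and B.
A: triangle coeff Δ(4,2,4) = 1/13860; Σ_t [0,0]: t=0:+1/192 = 1/192; (3j)²=3/77 [(4 2 4; 2 -2 0)], sign=+1
B: triangle coeff Δ(4,2,4) = 1/13860; Σ_t [2,2]: t=2:+1/2880 = 1/2880; (3j)²=2/165 [(4 2 4; -4 2 2)], sign=+1
I_A²/I_B² = (3/77)/(2/165) = 45/14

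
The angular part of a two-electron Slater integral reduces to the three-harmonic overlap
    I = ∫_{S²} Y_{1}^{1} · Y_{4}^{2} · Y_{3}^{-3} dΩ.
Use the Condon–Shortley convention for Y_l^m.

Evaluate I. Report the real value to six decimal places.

0.061558

Rules hold: Σm=0, L=8 even, 3≤3≤5.
N = 3·9·7 = 189
Δ = 2!·0!·6!/9! = 1/252
Racah Σ t=1..1: t=1:−1/36 = -1/36
⇒ 3j(1 4 3; 0 0 0)² = 4/63, sgn +1
Racah Σ t=0..0: t=0:+1/1440 = 1/1440
⇒ 3j(1 4 3; 1 2 -3)² = 1/252, sgn +1
4πI² = N·(3j₀)²·(3jₘ)² = 1/21
I = +1·√(0.047619/4π) = 0.06155813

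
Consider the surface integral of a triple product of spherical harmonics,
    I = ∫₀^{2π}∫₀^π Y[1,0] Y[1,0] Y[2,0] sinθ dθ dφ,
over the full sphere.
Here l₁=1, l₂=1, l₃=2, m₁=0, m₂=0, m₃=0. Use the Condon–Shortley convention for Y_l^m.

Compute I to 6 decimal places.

0.252313

Checks pass: Σm=0; 4 even; l₃=2∈[0,2].
(2·1+1)(2·1+1)(2·2+1) = 45
Δ: 0! 2! 2! / 5! → 1/30
sum: t=0:+1/1 = 1/1
3j²(1 1 2; 0 0 0) = Δ·Π!·Σ² = 2/15  (sign +1)
(m-triple is (0,0,0) — same symbol as above.)
combine: 4πI² = 45·2/15·2/15 = 4/5
take √, sign +1: I = 0.25231325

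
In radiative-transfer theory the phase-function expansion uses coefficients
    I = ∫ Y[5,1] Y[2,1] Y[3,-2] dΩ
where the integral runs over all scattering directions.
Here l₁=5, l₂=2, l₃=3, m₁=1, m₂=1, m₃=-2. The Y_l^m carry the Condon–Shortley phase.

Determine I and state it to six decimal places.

-0.117387

Checks pass: Σm=0; 10 even; l₃=3∈[3,7].
(2·5+1)(2·2+1)(2·3+1) = 385
Δ: 4! 6! 0! / 11! → 1/2310
sum: t=2:+1/144 = 1/144
3j²(5 2 3; 0 0 0) = Δ·Π!·Σ² = 10/231  (sign -1)
sum: t=3:−1/720 = -1/720
3j²(5 2 3; 1 1 -2) = Δ·Π!·Σ² = 4/385  (sign +1)
combine: 4πI² = 385·10/231·4/385 = 40/231
take √, sign -1: I = -0.11738675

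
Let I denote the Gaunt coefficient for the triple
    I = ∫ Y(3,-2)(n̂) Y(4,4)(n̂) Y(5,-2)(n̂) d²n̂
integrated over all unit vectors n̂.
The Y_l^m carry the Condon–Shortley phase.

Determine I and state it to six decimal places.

-0.109480

Rules hold: Σm=0, L=12 even, 1≤5≤7.
N = 7·9·11 = 693
Δ = 2!·4!·6!/13! = 1/180180
Racah Σ t=0..2: t=0:+1/576 t=1:−1/144 t=2:+1/576 = -1/288
⇒ 3j(3 4 5; 0 0 0)² = 20/1001, sgn +1
Racah Σ t=2..2: t=2:+1/8640 = 1/8640
⇒ 3j(3 4 5; -2 4 -2)² = 14/1287, sgn -1
4πI² = N·(3j₀)²·(3jₘ)² = 280/1859
I = -1·√(0.150619/4π) = -0.10947990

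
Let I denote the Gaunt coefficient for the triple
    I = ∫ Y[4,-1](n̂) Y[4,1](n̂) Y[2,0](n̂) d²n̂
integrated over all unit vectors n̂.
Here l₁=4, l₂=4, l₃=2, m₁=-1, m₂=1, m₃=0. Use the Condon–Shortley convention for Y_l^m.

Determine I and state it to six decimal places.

-0.139264

m-sum 0 ✓  L=10 even ✓  0≤2≤8 ✓
Π(2lᵢ+1) = 9×9×5 = 405
triangle coeff Δ(4,4,2) = 1/13860
Σ_t [2,4]: t=2:+1/192 t=3:−1/36 t=4:+1/192 = -5/288
(3j)²=20/693 [(4 4 2; 0 0 0)], sign=-1
Σ_t [3,5]: t=3:−1/144 t=4:+1/48 t=5:−1/480 = 17/1440
(3j)²=289/13860 [(4 4 2; -1 1 0)], sign=+1
⇒ 4πI² = 1445/5929
I = (-1)√(1445/5929/(4π)) = -0.13926381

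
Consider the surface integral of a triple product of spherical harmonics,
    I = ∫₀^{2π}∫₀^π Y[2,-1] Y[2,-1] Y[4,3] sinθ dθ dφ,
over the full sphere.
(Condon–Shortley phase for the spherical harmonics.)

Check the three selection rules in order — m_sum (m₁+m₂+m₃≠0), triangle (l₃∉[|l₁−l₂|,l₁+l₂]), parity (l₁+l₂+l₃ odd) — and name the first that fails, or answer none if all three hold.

azimuthal sum: -1 − 1 + 3 = 1  ✗
0 ≤ 4 ≤ 4 (triangle on l)
L = 2 + 2 + 4 = 8 (even)

m_sum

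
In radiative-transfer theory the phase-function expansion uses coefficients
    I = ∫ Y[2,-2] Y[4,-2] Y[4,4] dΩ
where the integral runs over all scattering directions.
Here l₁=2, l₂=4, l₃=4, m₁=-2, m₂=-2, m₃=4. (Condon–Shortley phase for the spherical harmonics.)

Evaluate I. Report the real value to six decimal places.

m-sum 0 ✓  L=10 even ✓  2≤4≤6 ✓
Π(2lᵢ+1) = 5×9×9 = 405
triangle coeff Δ(2,4,4) = 1/13860
Σ_t [0,2]: t=0:+1/192 t=1:−1/36 t=2:+1/192 = -5/288
(3j)²=20/693 [(2 4 4; 0 0 0)], sign=-1
Σ_t [2,2]: t=2:+1/2880 = 1/2880
(3j)²=2/165 [(2 4 4; -2 -2 4)], sign=+1
⇒ 4πI² = 120/847
I = (-1)√(120/847/(4π)) = -0.10618031

-0.106180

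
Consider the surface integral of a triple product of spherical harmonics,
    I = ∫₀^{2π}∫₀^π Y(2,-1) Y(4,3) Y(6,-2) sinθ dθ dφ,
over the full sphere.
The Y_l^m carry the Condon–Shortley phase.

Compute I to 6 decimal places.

Rules hold: Σm=0, L=12 even, 2≤6≤6.
N = 5·9·13 = 585
Δ = 0!·4!·8!/13! = 1/6435
Racah Σ t=0..0: t=0:+1/2304 = 1/2304
⇒ 3j(2 4 6; 0 0 0)² = 5/143, sgn +1
Racah Σ t=0..0: t=0:+1/30240 = 1/30240
⇒ 3j(2 4 6; -1 3 -2)² = 32/6435, sgn +1
4πI² = N·(3j₀)²·(3jₘ)² = 160/1573
I = +1·√(0.101716/4π) = 0.08996855

0.089969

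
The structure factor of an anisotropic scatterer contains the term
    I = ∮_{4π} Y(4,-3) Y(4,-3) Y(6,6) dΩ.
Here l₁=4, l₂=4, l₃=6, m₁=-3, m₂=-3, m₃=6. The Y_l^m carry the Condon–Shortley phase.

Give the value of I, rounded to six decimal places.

m-sum 0 ✓  L=14 even ✓  0≤6≤8 ✓
Π(2lᵢ+1) = 9×9×13 = 1053
triangle coeff Δ(4,4,6) = 1/1261260
Σ_t [0,2]: t=0:+1/4608 t=1:−1/1296 t=2:+1/4608 = -7/20736
(3j)²=20/1287 [(4 4 6; 0 0 0)], sign=-1
Σ_t [1,1]: t=1:−1/518400 = -1/518400
(3j)²=7/195 [(4 4 6; -3 -3 6)], sign=-1
⇒ 4πI² = 84/143
I = (+1)√(84/143/(4π)) = 0.21620548

0.216205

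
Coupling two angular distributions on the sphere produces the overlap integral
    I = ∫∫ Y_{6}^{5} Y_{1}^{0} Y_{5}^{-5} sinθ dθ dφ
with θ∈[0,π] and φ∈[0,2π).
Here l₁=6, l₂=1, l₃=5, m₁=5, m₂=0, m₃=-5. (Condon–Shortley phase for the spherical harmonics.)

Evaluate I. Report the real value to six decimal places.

-0.135514

Checks pass: Σm=0; 12 even; l₃=5∈[5,7].
(2·6+1)(2·1+1)(2·5+1) = 429
Δ: 2! 10! 0! / 13! → 1/858
sum: t=1:−1/14400 = -1/14400
3j²(6 1 5; 0 0 0) = Δ·Π!·Σ² = 6/143  (sign +1)
sum: t=1:−1/3628800 = -1/3628800
3j²(6 1 5; 5 0 -5) = Δ·Π!·Σ² = 1/78  (sign -1)
combine: 4πI² = 429·6/143·1/78 = 3/13
take √, sign -1: I = -0.13551395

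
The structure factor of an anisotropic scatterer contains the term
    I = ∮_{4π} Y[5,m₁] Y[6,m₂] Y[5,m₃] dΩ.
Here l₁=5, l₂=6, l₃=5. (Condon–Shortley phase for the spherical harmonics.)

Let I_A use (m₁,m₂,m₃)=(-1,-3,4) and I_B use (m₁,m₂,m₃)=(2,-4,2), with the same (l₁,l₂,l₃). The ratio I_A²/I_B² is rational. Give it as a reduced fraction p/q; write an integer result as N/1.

l's match ⇒ only the (l;m) 3-j factors differ between A and B.
A: triangle coeff Δ(5,6,5) = 1/28588560; Σ_t [2,3]: t=2:+1/138240 t=3:−1/155520 = 1/1244160; (3j)²=3/9724 [(5 6 5; -1 -3 4)], sign=-1
B: triangle coeff Δ(5,6,5) = 1/28588560; Σ_t [0,2]: t=0:+1/207360 t=1:−1/57600 t=2:+1/207360 = -1/129600; (3j)²=168/12155 [(5 6 5; 2 -4 2)], sign=+1
I_A²/I_B² = (3/9724)/(168/12155) = 5/224

5/224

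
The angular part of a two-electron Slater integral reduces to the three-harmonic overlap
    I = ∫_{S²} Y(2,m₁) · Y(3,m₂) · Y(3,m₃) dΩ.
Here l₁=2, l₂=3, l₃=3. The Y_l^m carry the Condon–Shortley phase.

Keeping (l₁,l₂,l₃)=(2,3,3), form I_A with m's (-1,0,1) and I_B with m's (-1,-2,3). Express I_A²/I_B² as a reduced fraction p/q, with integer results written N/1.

Shared (l₁,l₂,l₃)=(2,3,3): N and (l;000)² cancel in I_A²/I_B².
A: Δ = 2!·2!·4!/9! = 1/3780; Racah Σ t=1..2: t=1:−1/8 t=2:+1/12 = -1/24; ⇒ 3j(2 3 3; -1 0 1)² = 1/210, sgn -1
B: Δ = 2!·2!·4!/9! = 1/3780; Racah Σ t=1..1: t=1:−1/48 = -1/48; ⇒ 3j(2 3 3; -1 -2 3)² = 5/84, sgn -1
I_A²/I_B² = (1/210)/(5/84) = 2/25

2/25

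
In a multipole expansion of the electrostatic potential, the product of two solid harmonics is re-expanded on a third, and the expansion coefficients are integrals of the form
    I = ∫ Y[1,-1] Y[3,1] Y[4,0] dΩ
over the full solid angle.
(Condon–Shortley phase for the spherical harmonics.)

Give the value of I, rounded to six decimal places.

Checks pass: Σm=0; 8 even; l₃=4∈[2,4].
(2·1+1)(2·3+1)(2·4+1) = 189
Δ: 0! 2! 6! / 9! → 1/252
sum: t=0:+1/36 = 1/36
3j²(1 3 4; 0 0 0) = Δ·Π!·Σ² = 4/63  (sign +1)
sum: t=0:+1/96 = 1/96
3j²(1 3 4; -1 1 0) = Δ·Π!·Σ² = 1/42  (sign +1)
combine: 4πI² = 189·4/63·1/42 = 2/7
take √, sign +1: I = 0.15078601

0.150786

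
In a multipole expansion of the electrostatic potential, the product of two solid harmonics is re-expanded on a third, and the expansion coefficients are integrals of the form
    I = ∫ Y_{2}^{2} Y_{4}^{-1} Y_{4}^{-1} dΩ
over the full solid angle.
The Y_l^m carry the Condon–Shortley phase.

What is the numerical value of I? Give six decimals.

Checks pass: Σm=0; 10 even; l₃=4∈[2,6].
(2·2+1)(2·4+1)(2·4+1) = 405
Δ: 2! 2! 6! / 11! → 1/13860
sum: t=0:+1/192 t=1:−1/36 t=2:+1/192 = -5/288
3j²(2 4 4; 0 0 0) = Δ·Π!·Σ² = 20/693  (sign -1)
sum: t=0:+1/144 = 1/144
3j²(2 4 4; 2 -1 -1) = Δ·Π!·Σ² = 10/231  (sign -1)
combine: 4πI² = 405·20/693·10/231 = 3000/5929
take √, sign +1: I = 0.20066192

0.200662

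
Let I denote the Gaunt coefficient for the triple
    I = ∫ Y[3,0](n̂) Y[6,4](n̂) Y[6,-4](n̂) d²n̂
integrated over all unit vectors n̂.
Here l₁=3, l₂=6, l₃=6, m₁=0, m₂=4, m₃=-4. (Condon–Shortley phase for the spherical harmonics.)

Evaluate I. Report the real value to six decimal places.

0.000000

L=15 odd ⇒ parity kills the (l;000) factor ⇒ I = 0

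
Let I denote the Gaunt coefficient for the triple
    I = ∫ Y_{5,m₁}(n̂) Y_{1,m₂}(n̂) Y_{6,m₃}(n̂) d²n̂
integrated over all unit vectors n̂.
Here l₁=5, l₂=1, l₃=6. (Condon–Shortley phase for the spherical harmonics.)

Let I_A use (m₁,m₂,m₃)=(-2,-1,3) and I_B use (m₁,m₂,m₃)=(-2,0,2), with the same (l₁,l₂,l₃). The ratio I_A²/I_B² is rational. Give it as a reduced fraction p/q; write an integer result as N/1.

9/8

Same 5,1,6: normalisation and zero-m 3j drop out of the ratio.
A: Δ: 0! 10! 2! / 13! → 1/858; sum: t=0:+1/60480 = 1/60480; 3j²(5 1 6; -2 -1 3) = Δ·Π!·Σ² = 6/143  (sign -1)
B: Δ: 0! 10! 2! / 13! → 1/858; sum: t=0:+1/30240 = 1/30240; 3j²(5 1 6; -2 0 2) = Δ·Π!·Σ² = 16/429  (sign +1)
I_A²/I_B² = (6/143)/(16/429) = 9/8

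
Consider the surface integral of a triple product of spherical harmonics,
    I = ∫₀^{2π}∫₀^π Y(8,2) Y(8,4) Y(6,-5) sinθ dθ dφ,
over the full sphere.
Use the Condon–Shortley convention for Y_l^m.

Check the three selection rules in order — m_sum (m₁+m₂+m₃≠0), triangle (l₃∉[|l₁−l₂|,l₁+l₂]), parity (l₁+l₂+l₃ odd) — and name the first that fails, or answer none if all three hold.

m₁+m₂+m₃ = 2 + 4 − 5 = 1  ✗
triangle: |8−8|=0 ≤ l₃=6 ≤ 8+8=16
parity: l₁+l₂+l₃ = 22 is even

m_sum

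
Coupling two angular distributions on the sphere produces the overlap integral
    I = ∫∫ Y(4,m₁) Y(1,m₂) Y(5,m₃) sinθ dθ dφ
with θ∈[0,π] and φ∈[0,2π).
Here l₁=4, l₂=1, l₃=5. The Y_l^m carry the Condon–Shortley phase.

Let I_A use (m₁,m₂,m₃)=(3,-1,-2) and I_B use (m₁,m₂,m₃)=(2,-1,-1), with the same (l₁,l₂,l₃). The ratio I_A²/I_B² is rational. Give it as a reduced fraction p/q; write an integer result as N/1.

Shared (l₁,l₂,l₃)=(4,1,5): N and (l;000)² cancel in I_A²/I_B².
A: Δ = 0!·8!·2!/11! = 1/495; Racah Σ t=0..0: t=0:+1/10080 = 1/10080; ⇒ 3j(4 1 5; 3 -1 -2)² = 1/165, sgn -1
B: Δ = 0!·8!·2!/11! = 1/495; Racah Σ t=0..0: t=0:+1/2880 = 1/2880; ⇒ 3j(4 1 5; 2 -1 -1)² = 2/165, sgn +1
I_A²/I_B² = (1/165)/(2/165) = 1/2

1/2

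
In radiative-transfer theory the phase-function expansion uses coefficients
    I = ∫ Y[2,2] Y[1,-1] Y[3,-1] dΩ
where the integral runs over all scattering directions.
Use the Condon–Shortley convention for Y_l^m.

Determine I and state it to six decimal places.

Checks pass: Σm=0; 6 even; l₃=3∈[1,3].
(2·2+1)(2·1+1)(2·3+1) = 105
Δ: 0! 4! 2! / 7! → 1/105
sum: t=0:+1/4 = 1/4
3j²(2 1 3; 0 0 0) = Δ·Π!·Σ² = 3/35  (sign -1)
sum: t=0:+1/48 = 1/48
3j²(2 1 3; 2 -1 -1) = Δ·Π!·Σ² = 1/105  (sign +1)
combine: 4πI² = 105·3/35·1/105 = 3/35
take √, sign -1: I = -0.08258890

-0.082589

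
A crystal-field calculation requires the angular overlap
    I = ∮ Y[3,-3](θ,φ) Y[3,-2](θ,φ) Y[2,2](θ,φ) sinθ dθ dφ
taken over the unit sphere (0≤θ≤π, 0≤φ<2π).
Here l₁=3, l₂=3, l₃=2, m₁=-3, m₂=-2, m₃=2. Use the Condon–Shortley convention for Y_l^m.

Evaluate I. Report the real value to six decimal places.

0.000000

-3 − 2 + 2 = -3 ≠ 0: azimuthal integral kills it; I = 0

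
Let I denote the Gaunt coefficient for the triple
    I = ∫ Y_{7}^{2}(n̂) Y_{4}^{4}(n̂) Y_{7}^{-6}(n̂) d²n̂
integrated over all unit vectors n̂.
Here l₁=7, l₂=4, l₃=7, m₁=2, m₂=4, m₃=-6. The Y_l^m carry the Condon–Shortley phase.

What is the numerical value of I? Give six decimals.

Checks pass: Σm=0; 18 even; l₃=7∈[3,11].
(2·7+1)(2·4+1)(2·7+1) = 2025
Δ: 4! 10! 4! / 19! → 1/58198140
sum: t=0:+1/17418240 t=1:−1/622080 t=2:+1/230400 t=3:−1/622080 t=4:+1/17418240 = 1/806400
3j²(7 4 7; 0 0 0) = Δ·Π!·Σ² = 2268/230945  (sign -1)
sum: t=4:+1/209018880 = 1/209018880
3j²(7 4 7; 2 4 -6) = Δ·Π!·Σ² = 25/5814  (sign -1)
combine: 4πI² = 2025·2268/230945·25/5814 = 1275750/14919047
take √, sign +1: I = 0.08249114

0.082491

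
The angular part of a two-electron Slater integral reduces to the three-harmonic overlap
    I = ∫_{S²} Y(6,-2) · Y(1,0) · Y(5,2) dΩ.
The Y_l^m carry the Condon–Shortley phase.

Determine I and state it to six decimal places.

0.231133

Rules hold: Σm=0, L=12 even, 5≤5≤7.
N = 13·3·11 = 429
Δ = 2!·10!·0!/13! = 1/858
Racah Σ t=1..1: t=1:−1/14400 = -1/14400
⇒ 3j(6 1 5; 0 0 0)² = 6/143, sgn +1
Racah Σ t=1..1: t=1:−1/30240 = -1/30240
⇒ 3j(6 1 5; -2 0 2)² = 16/429, sgn +1
4πI² = N·(3j₀)²·(3jₘ)² = 96/143
I = +1·√(0.671329/4π) = 0.23113338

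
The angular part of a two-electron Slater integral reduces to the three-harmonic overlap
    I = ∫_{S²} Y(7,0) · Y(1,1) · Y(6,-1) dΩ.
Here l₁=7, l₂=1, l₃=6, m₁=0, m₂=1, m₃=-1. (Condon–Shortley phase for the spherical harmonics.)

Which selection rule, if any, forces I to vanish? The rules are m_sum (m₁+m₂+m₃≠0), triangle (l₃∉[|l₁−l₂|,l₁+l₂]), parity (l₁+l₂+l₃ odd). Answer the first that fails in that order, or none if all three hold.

Σmᵢ = 0  ✓
l₃∈[|l₁−l₂|,l₁+l₂]=[6,8], have l₃=6  ✓
Σlᵢ = 14 ⇒ even  ✓

none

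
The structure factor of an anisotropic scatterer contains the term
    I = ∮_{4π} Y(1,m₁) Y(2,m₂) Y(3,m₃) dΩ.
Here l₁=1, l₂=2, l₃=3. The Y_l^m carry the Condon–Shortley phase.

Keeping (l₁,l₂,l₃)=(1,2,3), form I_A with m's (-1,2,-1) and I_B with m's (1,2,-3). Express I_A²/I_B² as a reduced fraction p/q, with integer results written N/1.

1/15

l's match ⇒ only the (l;m) 3-j factors differ between A and B.
A: triangle coeff Δ(1,2,3) = 1/105; Σ_t [0,0]: t=0:+1/48 = 1/48; (3j)²=1/105 [(1 2 3; -1 2 -1)], sign=+1
B: triangle coeff Δ(1,2,3) = 1/105; Σ_t [0,0]: t=0:+1/48 = 1/48; (3j)²=1/7 [(1 2 3; 1 2 -3)], sign=+1
I_A²/I_B² = (1/105)/(1/7) = 1/15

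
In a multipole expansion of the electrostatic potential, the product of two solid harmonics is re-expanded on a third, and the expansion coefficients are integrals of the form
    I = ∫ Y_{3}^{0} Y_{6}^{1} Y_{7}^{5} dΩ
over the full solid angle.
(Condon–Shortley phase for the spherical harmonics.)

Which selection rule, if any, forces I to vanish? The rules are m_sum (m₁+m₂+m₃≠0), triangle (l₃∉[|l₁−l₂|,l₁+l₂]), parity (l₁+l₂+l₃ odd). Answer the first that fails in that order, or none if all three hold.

azimuthal sum: 0 + 1 + 5 = 6  ✗
3 ≤ 7 ≤ 9 (triangle on l)
L = 3 + 6 + 7 = 16 (even)

m_sum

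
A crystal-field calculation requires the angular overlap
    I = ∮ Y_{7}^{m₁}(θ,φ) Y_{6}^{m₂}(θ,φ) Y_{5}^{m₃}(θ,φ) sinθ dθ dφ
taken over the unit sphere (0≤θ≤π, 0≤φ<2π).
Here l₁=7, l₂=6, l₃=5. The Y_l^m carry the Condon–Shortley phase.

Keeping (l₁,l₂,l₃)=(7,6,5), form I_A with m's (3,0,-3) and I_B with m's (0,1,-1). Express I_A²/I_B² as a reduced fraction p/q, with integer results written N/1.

189/8

Same 7,6,5: normalisation and zero-m 3j drop out of the ratio.
A: Δ: 8! 6! 4! / 19! → 1/174594420; sum: t=2:+1/1658880 t=3:−1/518400 t=4:+1/1658880 = -1/1382400; 3j²(7 6 5; 3 0 -3) = Δ·Π!·Σ² = 504/46189  (sign -1)
B: Δ: 8! 6! 4! / 19! → 1/174594420; sum: t=3:−1/829440 t=4:+1/124416 t=5:−1/138240 t=6:+1/1036800 t=7:−1/87091200 = 1/1814400; 3j²(7 6 5; 0 1 -1) = Δ·Π!·Σ² = 64/138567  (sign +1)
I_A²/I_B² = (504/46189)/(64/138567) = 189/8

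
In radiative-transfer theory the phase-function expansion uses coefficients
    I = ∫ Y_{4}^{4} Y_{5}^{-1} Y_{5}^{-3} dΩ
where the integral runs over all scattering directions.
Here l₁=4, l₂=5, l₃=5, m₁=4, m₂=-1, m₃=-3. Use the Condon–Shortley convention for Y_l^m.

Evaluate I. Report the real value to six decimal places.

Checks pass: Σm=0; 14 even; l₃=5∈[1,9].
(2·4+1)(2·5+1)(2·5+1) = 1089
Δ: 4! 4! 6! / 15! → 1/3153150
sum: t=0:+1/69120 t=1:−1/1728 t=2:+1/576 t=3:−1/1728 t=4:+1/69120 = 7/11520
3j²(4 5 5; 0 0 0) = Δ·Π!·Σ² = 2/143  (sign -1)
sum: t=0:+1/27648 = 1/27648
3j²(4 5 5; 4 -1 -3) = Δ·Π!·Σ² = 10/429  (sign +1)
combine: 4πI² = 1089·2/143·10/429 = 60/169
take √, sign -1: I = -0.16808437

-0.168084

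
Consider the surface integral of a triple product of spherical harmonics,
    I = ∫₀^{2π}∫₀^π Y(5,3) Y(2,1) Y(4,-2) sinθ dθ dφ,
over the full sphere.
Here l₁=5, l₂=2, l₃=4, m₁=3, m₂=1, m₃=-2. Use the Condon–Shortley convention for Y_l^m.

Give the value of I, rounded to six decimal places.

0.000000

m-sum = 3 + 1 − 2 = 2 ≠ 0 ⇒ I = 0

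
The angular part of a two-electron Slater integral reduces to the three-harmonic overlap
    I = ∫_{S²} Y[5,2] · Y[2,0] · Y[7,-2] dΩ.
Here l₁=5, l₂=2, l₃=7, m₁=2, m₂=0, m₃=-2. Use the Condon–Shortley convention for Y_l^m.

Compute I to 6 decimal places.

0.215014

Checks pass: Σm=0; 14 even; l₃=7∈[3,7].
(2·5+1)(2·2+1)(2·7+1) = 825
Δ: 0! 10! 4! / 15! → 1/15015
sum: t=0:+1/57600 = 1/57600
3j²(5 2 7; 0 0 0) = Δ·Π!·Σ² = 21/715  (sign -1)
sum: t=0:+1/120960 = 1/120960
3j²(5 2 7; 2 0 -2) = Δ·Π!·Σ² = 24/1001  (sign -1)
combine: 4πI² = 825·21/715·24/1001 = 1080/1859
take √, sign +1: I = 0.21501425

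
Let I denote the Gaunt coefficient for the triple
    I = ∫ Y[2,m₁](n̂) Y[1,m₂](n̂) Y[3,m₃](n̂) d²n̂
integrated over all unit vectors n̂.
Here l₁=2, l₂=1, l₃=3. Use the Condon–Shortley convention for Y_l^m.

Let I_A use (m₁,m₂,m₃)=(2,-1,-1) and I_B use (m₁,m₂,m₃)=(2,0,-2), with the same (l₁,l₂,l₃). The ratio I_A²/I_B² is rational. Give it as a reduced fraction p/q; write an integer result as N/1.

Same 2,1,3: normalisation and zero-m 3j drop out of the ratio.
A: Δ: 0! 4! 2! / 7! → 1/105; sum: t=0:+1/48 = 1/48; 3j²(2 1 3; 2 -1 -1) = Δ·Π!·Σ² = 1/105  (sign +1)
B: Δ: 0! 4! 2! / 7! → 1/105; sum: t=0:+1/24 = 1/24; 3j²(2 1 3; 2 0 -2) = Δ·Π!·Σ² = 1/21  (sign -1)
I_A²/I_B² = (1/105)/(1/21) = 1/5

1/5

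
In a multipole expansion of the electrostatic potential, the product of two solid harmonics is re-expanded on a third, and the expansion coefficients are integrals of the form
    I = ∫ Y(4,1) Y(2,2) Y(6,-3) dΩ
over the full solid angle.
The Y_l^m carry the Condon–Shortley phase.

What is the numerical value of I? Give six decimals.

m-sum 0 ✓  L=12 even ✓  2≤6≤6 ✓
Π(2lᵢ+1) = 9×5×13 = 585
triangle coeff Δ(4,2,6) = 1/6435
Σ_t [0,0]: t=0:+1/2304 = 1/2304
(3j)²=5/143 [(4 2 6; 0 0 0)], sign=+1
Σ_t [0,0]: t=0:+1/17280 = 1/17280
(3j)²=14/715 [(4 2 6; 1 2 -3)], sign=-1
⇒ 4πI² = 630/1573
I = (-1)√(630/1573/(4π)) = -0.17852580

-0.178526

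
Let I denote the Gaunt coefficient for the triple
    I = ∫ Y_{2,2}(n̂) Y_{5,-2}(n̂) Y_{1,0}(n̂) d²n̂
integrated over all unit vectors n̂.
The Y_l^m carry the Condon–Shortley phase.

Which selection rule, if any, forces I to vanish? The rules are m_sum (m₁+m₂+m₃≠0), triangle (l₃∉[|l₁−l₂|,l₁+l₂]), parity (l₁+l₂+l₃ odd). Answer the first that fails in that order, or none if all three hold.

triangle

Σmᵢ = 0  ✓
l₃∈[|l₁−l₂|,l₁+l₂]=[3,7], have l₃=1  ✗
Σlᵢ = 8 ⇒ even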